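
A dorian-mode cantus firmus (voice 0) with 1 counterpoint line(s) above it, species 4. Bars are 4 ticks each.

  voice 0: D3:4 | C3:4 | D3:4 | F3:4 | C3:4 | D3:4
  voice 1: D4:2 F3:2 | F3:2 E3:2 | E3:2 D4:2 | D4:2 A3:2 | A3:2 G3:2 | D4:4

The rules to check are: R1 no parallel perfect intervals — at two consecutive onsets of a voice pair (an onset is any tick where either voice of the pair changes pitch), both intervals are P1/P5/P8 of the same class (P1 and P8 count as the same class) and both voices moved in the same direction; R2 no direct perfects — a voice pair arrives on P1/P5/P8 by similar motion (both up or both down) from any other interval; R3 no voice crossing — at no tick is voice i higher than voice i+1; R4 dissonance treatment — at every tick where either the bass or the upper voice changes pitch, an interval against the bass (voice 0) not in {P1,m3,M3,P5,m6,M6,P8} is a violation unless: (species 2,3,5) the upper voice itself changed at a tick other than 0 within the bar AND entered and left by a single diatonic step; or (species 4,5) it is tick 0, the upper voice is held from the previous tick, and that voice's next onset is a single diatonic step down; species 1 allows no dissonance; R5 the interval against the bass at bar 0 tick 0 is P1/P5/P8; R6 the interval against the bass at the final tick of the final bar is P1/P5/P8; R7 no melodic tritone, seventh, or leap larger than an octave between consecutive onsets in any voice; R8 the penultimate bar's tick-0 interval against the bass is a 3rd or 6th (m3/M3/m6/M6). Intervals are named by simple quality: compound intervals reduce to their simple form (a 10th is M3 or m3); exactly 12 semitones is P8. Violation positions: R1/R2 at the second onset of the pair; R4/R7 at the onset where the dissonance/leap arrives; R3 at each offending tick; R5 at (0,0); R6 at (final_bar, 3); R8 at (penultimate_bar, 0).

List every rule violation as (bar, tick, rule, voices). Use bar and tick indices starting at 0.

bar 0: v0=D3 v1=D4 downbeat P8
bar 1: v0=C3 v1=F3 downbeat P4
bar 2: v0=D3 v1=E3 downbeat M2
bar 3: v0=F3 v1=D4 downbeat M6
bar 4: v0=C3 v1=A3 downbeat M6
bar 5: v0=D3 v1=D4 downbeat P8
  -> R4 @ bar 2 tick 0 v(0, 1): D3/E3 M2 untreated
  -> R7 @ bar 2 tick 2 v(1,): E3->D4 leap 10st
  -> R2 @ bar 5 tick 0 v(0, 1): C3/G3 P5 -> D3/D4 P8 similar

(2, 0, R4, (0, 1))
(2, 2, R7, (1,))
(5, 0, R2, (0, 1))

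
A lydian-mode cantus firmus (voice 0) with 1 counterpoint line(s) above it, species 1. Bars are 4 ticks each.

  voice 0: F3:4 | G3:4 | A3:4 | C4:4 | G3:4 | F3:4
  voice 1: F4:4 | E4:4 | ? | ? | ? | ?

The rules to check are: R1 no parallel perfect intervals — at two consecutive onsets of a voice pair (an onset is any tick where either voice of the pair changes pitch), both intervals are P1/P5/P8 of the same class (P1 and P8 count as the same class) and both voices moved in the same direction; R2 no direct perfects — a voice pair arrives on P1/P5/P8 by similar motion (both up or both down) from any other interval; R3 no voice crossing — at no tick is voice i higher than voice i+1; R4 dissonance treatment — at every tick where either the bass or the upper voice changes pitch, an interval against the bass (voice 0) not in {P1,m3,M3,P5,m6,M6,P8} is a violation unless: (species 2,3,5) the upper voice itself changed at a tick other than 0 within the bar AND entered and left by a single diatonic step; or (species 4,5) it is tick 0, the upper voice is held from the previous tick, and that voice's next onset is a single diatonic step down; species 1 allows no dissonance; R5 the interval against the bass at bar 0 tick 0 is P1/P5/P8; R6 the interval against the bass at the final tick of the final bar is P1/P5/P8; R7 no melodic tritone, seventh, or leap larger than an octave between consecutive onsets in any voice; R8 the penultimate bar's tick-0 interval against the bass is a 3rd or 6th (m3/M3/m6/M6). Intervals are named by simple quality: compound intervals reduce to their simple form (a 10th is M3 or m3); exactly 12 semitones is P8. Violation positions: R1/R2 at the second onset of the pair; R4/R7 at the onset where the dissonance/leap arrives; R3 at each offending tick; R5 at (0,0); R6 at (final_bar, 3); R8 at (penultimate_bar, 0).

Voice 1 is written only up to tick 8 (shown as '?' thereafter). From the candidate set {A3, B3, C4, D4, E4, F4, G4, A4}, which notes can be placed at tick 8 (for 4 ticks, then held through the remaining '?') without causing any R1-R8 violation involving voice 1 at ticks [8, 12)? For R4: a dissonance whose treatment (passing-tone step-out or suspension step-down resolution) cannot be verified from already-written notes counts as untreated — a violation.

{A3, C4, E4, F4}

A3: legal
B3: violates R4
C4: legal
D4: violates R4
E4: legal
F4: legal
G4: violates R4
A4: violates R2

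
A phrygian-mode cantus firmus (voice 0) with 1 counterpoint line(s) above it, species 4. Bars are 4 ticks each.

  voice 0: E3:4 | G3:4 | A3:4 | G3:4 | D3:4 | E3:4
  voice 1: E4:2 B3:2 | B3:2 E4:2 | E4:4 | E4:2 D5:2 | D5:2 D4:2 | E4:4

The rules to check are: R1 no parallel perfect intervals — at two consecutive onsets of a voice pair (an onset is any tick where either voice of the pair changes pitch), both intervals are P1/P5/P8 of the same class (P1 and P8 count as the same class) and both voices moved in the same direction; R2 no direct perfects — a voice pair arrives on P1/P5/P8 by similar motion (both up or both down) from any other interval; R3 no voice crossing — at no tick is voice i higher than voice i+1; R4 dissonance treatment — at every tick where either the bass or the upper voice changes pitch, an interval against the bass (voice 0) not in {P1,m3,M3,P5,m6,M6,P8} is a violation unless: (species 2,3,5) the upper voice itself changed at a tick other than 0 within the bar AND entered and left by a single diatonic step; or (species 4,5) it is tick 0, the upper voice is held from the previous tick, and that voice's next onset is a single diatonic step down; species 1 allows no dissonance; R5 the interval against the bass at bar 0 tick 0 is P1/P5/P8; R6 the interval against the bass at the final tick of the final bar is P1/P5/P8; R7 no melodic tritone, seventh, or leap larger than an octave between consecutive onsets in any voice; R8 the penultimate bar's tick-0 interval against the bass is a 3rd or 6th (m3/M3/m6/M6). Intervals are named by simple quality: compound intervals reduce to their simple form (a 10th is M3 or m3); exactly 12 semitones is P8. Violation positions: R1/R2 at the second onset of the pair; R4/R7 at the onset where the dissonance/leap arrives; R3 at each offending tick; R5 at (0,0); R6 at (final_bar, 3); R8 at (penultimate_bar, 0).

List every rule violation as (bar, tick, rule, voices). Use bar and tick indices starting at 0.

bar 0: v0=E3 v1=E4 downbeat P8
bar 1: v0=G3 v1=B3 downbeat M3
bar 2: v0=A3 v1=E4 downbeat P5
bar 3: v0=G3 v1=E4 downbeat M6
bar 4: v0=D3 v1=D5 downbeat P1
bar 5: v0=E3 v1=E4 downbeat P8
  -> R7 @ bar 3 tick 2 v(1,): E4->D5 leap 10st
  -> R8 @ bar 4 tick 0 v(0, 1): penult P1 not 3rd/6th
  -> R1 @ bar 5 tick 0 v(0, 1): D3/D4 P8 -> E3/E4 P8 similar

(3, 2, R7, (1,))
(4, 0, R8, (0, 1))
(5, 0, R1, (0, 1))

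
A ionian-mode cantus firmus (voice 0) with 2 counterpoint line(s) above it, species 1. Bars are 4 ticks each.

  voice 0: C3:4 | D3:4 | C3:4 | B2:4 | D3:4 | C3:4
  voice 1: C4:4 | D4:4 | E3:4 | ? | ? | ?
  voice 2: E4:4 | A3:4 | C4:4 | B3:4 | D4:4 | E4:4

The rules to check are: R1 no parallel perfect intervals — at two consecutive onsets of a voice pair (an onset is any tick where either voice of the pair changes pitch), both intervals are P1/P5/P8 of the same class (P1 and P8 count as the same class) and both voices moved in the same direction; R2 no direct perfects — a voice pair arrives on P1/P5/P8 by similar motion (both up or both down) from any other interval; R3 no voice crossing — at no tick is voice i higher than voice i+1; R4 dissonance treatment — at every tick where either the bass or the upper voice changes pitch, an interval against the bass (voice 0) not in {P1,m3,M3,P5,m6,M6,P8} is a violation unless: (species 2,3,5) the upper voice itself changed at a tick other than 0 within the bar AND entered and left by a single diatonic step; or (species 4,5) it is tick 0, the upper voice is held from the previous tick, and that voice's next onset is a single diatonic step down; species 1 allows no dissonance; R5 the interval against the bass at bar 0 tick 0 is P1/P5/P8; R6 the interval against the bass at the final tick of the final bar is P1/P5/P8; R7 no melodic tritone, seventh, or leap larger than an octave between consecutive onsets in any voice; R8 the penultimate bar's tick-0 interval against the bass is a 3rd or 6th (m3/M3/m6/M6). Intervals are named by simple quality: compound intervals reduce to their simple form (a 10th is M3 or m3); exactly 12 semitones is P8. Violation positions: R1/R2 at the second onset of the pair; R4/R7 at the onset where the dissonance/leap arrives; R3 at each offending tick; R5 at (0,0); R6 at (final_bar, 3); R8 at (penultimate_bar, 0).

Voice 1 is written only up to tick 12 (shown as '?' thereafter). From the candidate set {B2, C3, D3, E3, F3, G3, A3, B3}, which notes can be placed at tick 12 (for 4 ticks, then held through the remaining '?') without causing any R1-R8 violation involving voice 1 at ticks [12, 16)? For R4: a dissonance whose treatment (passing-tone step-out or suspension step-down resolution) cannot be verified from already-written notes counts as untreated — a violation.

{B3, D3, G3}

B2: violates R2
C3: violates R4
D3: legal
E3: violates R4
F3: violates R4
G3: legal
A3: violates R4
B3: legal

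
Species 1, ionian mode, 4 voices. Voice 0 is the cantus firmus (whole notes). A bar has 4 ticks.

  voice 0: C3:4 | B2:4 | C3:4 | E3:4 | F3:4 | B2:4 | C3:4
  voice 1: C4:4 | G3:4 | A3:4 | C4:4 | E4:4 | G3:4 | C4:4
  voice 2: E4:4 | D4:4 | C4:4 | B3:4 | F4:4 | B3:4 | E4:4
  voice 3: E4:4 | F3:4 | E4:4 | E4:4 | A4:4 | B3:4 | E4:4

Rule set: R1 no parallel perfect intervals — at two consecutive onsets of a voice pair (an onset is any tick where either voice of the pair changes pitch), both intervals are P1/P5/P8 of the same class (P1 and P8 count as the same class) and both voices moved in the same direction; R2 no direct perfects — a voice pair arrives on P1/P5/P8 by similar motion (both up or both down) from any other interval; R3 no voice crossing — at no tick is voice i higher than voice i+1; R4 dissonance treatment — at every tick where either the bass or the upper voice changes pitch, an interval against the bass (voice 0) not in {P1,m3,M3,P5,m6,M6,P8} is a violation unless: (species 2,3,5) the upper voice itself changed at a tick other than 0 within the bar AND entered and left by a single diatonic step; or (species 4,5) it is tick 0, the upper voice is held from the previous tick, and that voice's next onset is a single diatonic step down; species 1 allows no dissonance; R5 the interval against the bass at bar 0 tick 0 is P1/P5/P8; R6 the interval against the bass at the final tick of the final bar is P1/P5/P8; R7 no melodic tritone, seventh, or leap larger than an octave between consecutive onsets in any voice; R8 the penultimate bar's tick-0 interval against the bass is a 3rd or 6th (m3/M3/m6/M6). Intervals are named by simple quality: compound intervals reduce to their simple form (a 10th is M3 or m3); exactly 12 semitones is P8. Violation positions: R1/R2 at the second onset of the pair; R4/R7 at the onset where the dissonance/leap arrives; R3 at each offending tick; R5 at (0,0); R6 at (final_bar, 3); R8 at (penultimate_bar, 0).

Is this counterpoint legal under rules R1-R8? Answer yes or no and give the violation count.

No (30 violations)

bar 0: v0=C3 v1=C4 v2=E4 v3=E4 (M3)
bar 1: v0=B2 v1=G3 v2=D4 v3=F3 (TT)
bar 2: v0=C3 v1=A3 v2=C4 v3=E4 (M3)
bar 3: v0=E3 v1=C4 v2=B3 v3=E4 (P8)
bar 4: v0=F3 v1=E4 v2=F4 v3=A4 (M3)
bar 5: v0=B2 v1=G3 v2=B3 v3=B3 (P8)
bar 6: v0=C3 v1=C4 v2=E4 v3=E4 (M3)
  R5 @ bar0.0: opens on M3
  R5 @ bar0.0: opens on M3
  R2 @ bar1.0: C4/E4 M3 -> G3/D4 P5 similar
  R3 @ bar1.0: D4 above F3
  R4 @ bar1.0: B2/F3 TT untreated
  R7 @ bar1.0: E4->F3 leap 11st
  R3 @ bar1.1: D4 above F3
  R3 @ bar1.2: D4 above F3
  R3 @ bar1.3: D4 above F3
  R2 @ bar2.0: G3/F3 M2 -> A3/E4 P5 similar
  R7 @ bar2.0: F3->E4 leap 11st
  R3 @ bar3.0: C4 above B3
  R3 @ bar3.1: C4 above B3
  R3 @ bar3.2: C4 above B3
  R3 @ bar3.3: C4 above B3
  R2 @ bar4.0: E3/B3 P5 -> F3/F4 P8 similar
  R4 @ bar4.0: F3/E4 M7 untreated
  R7 @ bar4.0: B3->F4 leap 6st
  R1 @ bar5.0: F3/F4 P8 -> B2/B3 P8 similar
  R2 @ bar5.0: F3/A4 M3 -> B2/B3 P8 similar
  R2 @ bar5.0: F4/A4 M3 -> B3/B3 P1 similar
  R7 @ bar5.0: F3->B2 leap 6st
  R7 @ bar5.0: F4->B3 leap 6st
  R7 @ bar5.0: A4->B3 leap 10st
  R8 @ bar5.0: penult P8 not 3rd/6th
  R8 @ bar5.0: penult P8 not 3rd/6th
  R1 @ bar6.0: B3/B3 P1 -> E4/E4 P1 similar
  R2 @ bar6.0: B2/G3 m6 -> C3/C4 P8 similar
  R6 @ bar6.3: closes on M3
  R6 @ bar6.3: closes on M3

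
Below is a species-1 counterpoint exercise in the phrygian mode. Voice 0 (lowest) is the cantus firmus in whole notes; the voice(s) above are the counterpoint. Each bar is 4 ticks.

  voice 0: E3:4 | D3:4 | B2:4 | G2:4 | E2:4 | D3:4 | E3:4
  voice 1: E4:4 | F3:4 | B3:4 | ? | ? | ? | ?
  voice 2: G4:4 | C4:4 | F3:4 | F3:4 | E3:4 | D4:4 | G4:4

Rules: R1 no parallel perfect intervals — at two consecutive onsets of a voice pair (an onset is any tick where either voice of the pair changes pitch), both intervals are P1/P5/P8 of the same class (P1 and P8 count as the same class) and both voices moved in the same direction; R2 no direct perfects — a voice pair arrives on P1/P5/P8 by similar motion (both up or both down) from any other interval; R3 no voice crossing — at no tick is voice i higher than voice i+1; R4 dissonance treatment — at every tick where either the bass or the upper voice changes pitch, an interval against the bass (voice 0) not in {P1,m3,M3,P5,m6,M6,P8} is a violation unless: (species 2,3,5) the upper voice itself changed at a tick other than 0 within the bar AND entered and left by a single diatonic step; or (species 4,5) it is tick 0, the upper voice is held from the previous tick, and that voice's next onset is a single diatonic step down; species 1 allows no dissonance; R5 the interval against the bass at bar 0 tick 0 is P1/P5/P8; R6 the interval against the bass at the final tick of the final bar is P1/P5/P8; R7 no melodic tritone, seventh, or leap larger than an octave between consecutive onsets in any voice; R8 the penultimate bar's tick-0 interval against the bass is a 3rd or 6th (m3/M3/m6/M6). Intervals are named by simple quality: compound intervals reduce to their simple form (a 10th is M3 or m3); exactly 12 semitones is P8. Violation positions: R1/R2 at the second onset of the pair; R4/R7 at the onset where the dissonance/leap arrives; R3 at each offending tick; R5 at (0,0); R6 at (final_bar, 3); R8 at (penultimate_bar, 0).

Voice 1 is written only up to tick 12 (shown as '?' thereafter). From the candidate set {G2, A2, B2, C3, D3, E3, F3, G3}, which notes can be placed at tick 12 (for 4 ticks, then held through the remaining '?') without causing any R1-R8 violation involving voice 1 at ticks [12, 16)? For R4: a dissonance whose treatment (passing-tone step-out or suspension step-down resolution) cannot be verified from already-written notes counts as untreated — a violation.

G2: violates R1,R7
A2: violates R4,R7
B2: legal
C3: violates R4,R7
D3: violates R2
E3: legal
F3: violates R4,R7
G3: violates R1,R3

{B2, E3}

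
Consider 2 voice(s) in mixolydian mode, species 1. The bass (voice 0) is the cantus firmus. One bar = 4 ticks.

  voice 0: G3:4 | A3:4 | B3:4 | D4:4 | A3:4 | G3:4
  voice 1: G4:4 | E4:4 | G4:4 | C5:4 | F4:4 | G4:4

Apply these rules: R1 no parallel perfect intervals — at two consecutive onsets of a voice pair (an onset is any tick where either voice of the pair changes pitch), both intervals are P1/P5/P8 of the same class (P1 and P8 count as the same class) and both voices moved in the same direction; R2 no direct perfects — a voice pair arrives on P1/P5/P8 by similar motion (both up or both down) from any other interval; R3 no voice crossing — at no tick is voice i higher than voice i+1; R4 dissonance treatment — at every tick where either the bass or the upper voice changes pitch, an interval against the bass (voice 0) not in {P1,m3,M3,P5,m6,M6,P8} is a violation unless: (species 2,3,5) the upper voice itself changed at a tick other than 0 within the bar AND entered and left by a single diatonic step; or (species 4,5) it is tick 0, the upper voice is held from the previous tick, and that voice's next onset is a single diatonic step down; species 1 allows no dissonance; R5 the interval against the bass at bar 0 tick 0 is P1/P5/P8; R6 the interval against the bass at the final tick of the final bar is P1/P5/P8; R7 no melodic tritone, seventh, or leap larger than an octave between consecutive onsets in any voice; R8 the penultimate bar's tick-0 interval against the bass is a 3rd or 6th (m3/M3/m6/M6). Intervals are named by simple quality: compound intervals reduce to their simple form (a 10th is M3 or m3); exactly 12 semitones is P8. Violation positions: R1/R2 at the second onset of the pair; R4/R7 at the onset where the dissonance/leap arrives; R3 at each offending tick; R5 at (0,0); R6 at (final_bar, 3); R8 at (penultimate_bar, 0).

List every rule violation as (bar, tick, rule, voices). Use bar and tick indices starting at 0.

bar 0: v0=G3 v1=G4 downbeat P8
bar 1: v0=A3 v1=E4 downbeat P5
bar 2: v0=B3 v1=G4 downbeat m6
bar 3: v0=D4 v1=C5 downbeat m7
bar 4: v0=A3 v1=F4 downbeat m6
bar 5: v0=G3 v1=G4 downbeat P8
  -> R4 @ bar 3 tick 0 v(0, 1): D4/C5 m7 untreated

(3, 0, R4, (0, 1))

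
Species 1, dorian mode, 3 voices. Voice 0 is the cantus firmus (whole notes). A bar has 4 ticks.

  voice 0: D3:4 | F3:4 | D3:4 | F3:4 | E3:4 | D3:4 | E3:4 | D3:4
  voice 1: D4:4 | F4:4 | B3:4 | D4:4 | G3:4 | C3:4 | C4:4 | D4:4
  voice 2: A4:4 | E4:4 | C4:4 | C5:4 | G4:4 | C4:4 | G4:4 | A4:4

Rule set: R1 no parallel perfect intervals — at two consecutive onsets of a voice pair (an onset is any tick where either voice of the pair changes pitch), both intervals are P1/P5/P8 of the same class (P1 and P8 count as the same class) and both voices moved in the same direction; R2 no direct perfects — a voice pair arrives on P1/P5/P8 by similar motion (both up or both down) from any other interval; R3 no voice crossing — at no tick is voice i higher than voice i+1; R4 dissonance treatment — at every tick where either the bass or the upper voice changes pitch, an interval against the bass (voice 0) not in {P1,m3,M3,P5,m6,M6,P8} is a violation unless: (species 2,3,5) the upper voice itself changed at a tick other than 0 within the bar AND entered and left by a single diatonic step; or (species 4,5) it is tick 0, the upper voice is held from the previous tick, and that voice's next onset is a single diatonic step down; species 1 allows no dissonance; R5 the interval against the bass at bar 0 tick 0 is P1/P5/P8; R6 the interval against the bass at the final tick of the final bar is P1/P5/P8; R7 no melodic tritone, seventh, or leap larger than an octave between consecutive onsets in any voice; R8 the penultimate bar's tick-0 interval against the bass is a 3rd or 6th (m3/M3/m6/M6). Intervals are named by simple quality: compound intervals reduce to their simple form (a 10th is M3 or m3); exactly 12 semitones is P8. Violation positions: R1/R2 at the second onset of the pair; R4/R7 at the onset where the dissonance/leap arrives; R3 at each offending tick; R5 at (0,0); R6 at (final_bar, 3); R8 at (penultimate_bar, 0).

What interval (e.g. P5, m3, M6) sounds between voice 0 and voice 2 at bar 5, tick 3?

voice 0=D3 voice 2=C4 -> m7

m7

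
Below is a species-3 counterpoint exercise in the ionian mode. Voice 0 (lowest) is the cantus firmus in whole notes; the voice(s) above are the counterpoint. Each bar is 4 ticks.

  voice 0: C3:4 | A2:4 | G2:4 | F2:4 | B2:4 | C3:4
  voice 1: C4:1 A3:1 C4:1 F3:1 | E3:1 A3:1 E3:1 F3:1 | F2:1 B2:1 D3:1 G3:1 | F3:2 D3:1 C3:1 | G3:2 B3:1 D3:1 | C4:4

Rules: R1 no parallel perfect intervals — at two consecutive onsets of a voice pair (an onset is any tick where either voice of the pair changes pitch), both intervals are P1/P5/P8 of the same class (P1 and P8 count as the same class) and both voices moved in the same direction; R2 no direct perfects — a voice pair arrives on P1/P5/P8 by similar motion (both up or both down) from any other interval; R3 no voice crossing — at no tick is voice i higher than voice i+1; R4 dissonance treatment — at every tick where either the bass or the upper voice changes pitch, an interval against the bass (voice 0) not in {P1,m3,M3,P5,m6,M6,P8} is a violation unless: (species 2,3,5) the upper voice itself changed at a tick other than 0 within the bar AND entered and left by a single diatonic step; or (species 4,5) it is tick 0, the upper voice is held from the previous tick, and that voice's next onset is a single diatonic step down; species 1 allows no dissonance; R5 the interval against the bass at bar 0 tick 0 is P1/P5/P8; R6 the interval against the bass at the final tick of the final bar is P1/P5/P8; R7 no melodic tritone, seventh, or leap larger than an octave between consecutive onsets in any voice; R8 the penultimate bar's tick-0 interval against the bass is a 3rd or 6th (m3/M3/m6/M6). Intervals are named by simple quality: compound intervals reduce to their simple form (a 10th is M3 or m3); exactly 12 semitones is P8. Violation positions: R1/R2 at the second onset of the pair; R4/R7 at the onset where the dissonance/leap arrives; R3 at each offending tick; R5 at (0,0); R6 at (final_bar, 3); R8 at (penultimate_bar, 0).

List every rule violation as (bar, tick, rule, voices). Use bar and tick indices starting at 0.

(0, 3, R4, (0, 1))
(1, 0, R2, (0, 1))
(2, 0, R3, (0, 1))
(2, 0, R4, (0, 1))
(2, 1, R7, (1,))
(3, 0, R1, (0, 1))
(4, 0, R7, (0,))
(5, 0, R2, (0, 1))
(5, 0, R7, (1,))

bar 0: v0=C3 v1=C4 downbeat P8
bar 1: v0=A2 v1=E3 downbeat P5
bar 2: v0=G2 v1=F2 downbeat M2
bar 3: v0=F2 v1=F3 downbeat P8
bar 4: v0=B2 v1=G3 downbeat m6
bar 5: v0=C3 v1=C4 downbeat P8
  -> R4 @ bar 0 tick 3 v(0, 1): C3/F3 P4 untreated
  -> R2 @ bar 1 tick 0 v(0, 1): C3/F3 P4 -> A2/E3 P5 similar
  -> R3 @ bar 2 tick 0 v(0, 1): G2 above F2
  -> R4 @ bar 2 tick 0 v(0, 1): G2/F2 M2 untreated
  -> R7 @ bar 2 tick 1 v(1,): F2->B2 leap 6st
  -> R1 @ bar 3 tick 0 v(0, 1): G2/G3 P8 -> F2/F3 P8 similar
  -> R7 @ bar 4 tick 0 v(0,): F2->B2 leap 6st
  -> R2 @ bar 5 tick 0 v(0, 1): B2/D3 m3 -> C3/C4 P8 similar
  -> R7 @ bar 5 tick 0 v(1,): D3->C4 leap 10st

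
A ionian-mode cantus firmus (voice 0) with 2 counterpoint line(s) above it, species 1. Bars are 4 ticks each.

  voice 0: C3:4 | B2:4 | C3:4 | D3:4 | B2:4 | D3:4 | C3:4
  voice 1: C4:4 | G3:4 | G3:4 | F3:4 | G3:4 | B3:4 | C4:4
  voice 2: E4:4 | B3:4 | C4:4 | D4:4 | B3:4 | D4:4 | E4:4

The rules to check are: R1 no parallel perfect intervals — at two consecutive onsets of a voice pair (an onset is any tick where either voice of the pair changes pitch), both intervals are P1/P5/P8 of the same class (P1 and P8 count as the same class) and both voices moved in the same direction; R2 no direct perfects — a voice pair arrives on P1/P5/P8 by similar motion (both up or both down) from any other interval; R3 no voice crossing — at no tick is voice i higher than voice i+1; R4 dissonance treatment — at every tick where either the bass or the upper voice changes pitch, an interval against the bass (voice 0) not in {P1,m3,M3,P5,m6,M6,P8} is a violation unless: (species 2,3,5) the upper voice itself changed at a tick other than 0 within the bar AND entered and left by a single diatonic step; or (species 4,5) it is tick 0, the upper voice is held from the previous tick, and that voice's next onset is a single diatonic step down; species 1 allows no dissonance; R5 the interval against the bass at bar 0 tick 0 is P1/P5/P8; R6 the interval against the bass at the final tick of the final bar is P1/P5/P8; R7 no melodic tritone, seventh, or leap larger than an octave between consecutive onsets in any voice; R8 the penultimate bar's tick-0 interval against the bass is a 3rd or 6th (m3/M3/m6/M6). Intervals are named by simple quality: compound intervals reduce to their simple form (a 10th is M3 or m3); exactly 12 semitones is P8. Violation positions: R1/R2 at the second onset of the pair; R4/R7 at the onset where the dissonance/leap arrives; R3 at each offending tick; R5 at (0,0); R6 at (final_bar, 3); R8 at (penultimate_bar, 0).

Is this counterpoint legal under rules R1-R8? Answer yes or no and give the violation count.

No (8 violations)

bar 0: v0=C3 v1=C4 v2=E4 (M3)
bar 1: v0=B2 v1=G3 v2=B3 (P8)
bar 2: v0=C3 v1=G3 v2=C4 (P8)
bar 3: v0=D3 v1=F3 v2=D4 (P8)
bar 4: v0=B2 v1=G3 v2=B3 (P8)
bar 5: v0=D3 v1=B3 v2=D4 (P8)
bar 6: v0=C3 v1=C4 v2=E4 (M3)
  R5 @ bar0.0: opens on M3
  R2 @ bar1.0: C3/E4 M3 -> B2/B3 P8 similar
  R1 @ bar2.0: B2/B3 P8 -> C3/C4 P8 similar
  R1 @ bar3.0: C3/C4 P8 -> D3/D4 P8 similar
  R1 @ bar4.0: D3/D4 P8 -> B2/B3 P8 similar
  R1 @ bar5.0: B2/B3 P8 -> D3/D4 P8 similar
  R8 @ bar5.0: penult P8 not 3rd/6th
  R6 @ bar6.3: closes on M3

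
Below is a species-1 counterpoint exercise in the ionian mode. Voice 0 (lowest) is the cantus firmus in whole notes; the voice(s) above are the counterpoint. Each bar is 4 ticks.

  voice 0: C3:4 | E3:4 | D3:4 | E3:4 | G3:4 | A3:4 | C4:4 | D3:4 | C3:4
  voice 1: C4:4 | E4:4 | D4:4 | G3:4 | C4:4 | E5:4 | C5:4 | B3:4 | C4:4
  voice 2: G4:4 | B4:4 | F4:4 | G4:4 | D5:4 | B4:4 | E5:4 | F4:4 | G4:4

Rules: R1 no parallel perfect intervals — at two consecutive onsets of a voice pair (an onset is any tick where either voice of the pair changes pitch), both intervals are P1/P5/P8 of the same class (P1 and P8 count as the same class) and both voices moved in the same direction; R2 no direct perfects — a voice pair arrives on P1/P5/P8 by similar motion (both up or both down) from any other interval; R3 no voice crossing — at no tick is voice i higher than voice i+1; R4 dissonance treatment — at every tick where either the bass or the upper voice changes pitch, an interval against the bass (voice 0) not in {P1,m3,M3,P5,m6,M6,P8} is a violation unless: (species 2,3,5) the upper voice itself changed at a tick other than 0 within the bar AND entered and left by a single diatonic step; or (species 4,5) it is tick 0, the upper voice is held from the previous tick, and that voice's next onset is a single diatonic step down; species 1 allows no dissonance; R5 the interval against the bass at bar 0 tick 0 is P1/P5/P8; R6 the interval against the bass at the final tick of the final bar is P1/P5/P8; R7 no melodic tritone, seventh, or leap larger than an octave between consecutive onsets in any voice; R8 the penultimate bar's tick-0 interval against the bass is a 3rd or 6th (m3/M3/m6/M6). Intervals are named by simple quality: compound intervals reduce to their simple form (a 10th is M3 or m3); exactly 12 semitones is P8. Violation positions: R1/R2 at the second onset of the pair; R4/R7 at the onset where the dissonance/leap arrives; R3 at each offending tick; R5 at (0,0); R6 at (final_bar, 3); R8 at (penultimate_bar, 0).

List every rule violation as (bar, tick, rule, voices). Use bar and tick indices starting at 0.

(1, 0, R1, (0, 1))
(1, 0, R1, (0, 2))
(1, 0, R1, (1, 2))
(2, 0, R1, (0, 1))
(2, 0, R7, (2,))
(4, 0, R2, (0, 2))
(4, 0, R4, (0, 1))
(5, 0, R2, (0, 1))
(5, 0, R3, (1, 2))
(5, 0, R4, (0, 2))
(5, 0, R7, (1,))
(5, 1, R3, (1, 2))
(5, 2, R3, (1, 2))
(5, 3, R3, (1, 2))
(7, 0, R7, (0,))
(7, 0, R7, (1,))
(7, 0, R7, (2,))
(8, 0, R2, (1, 2))

bar 0: v0=C3 v1=C4 v2=G4 downbeat P5
bar 1: v0=E3 v1=E4 v2=B4 downbeat P5
bar 2: v0=D3 v1=D4 v2=F4 downbeat m3
bar 3: v0=E3 v1=G3 v2=G4 downbeat m3
bar 4: v0=G3 v1=C4 v2=D5 downbeat P5
bar 5: v0=A3 v1=E5 v2=B4 downbeat M2
bar 6: v0=C4 v1=C5 v2=E5 downbeat M3
bar 7: v0=D3 v1=B3 v2=F4 downbeat m3
bar 8: v0=C3 v1=C4 v2=G4 downbeat P5
  -> R1 @ bar 1 tick 0 v(0, 1): C3/C4 P8 -> E3/E4 P8 similar
  -> R1 @ bar 1 tick 0 v(0, 2): C3/G4 P5 -> E3/B4 P5 similar
  -> R1 @ bar 1 tick 0 v(1, 2): C4/G4 P5 -> E4/B4 P5 similar
  -> R1 @ bar 2 tick 0 v(0, 1): E3/E4 P8 -> D3/D4 P8 similar
  -> R7 @ bar 2 tick 0 v(2,): B4->F4 leap 6st
  -> R2 @ bar 4 tick 0 v(0, 2): E3/G4 m3 -> G3/D5 P5 similar
  -> R4 @ bar 4 tick 0 v(0, 1): G3/C4 P4 untreated
  -> R2 @ bar 5 tick 0 v(0, 1): G3/C4 P4 -> A3/E5 P5 similar
  -> R3 @ bar 5 tick 0 v(1, 2): E5 above B4
  -> R4 @ bar 5 tick 0 v(0, 2): A3/B4 M2 untreated
  -> R7 @ bar 5 tick 0 v(1,): C4->E5 leap 16st
  -> R3 @ bar 5 tick 1 v(1, 2): E5 above B4
  -> R3 @ bar 5 tick 2 v(1, 2): E5 above B4
  -> R3 @ bar 5 tick 3 v(1, 2): E5 above B4
  -> R7 @ bar 7 tick 0 v(0,): C4->D3 leap 10st
  -> R7 @ bar 7 tick 0 v(1,): C5->B3 leap 13st
  -> R7 @ bar 7 tick 0 v(2,): E5->F4 leap 11st
  -> R2 @ bar 8 tick 0 v(1, 2): B3/F4 TT -> C4/G4 P5 similar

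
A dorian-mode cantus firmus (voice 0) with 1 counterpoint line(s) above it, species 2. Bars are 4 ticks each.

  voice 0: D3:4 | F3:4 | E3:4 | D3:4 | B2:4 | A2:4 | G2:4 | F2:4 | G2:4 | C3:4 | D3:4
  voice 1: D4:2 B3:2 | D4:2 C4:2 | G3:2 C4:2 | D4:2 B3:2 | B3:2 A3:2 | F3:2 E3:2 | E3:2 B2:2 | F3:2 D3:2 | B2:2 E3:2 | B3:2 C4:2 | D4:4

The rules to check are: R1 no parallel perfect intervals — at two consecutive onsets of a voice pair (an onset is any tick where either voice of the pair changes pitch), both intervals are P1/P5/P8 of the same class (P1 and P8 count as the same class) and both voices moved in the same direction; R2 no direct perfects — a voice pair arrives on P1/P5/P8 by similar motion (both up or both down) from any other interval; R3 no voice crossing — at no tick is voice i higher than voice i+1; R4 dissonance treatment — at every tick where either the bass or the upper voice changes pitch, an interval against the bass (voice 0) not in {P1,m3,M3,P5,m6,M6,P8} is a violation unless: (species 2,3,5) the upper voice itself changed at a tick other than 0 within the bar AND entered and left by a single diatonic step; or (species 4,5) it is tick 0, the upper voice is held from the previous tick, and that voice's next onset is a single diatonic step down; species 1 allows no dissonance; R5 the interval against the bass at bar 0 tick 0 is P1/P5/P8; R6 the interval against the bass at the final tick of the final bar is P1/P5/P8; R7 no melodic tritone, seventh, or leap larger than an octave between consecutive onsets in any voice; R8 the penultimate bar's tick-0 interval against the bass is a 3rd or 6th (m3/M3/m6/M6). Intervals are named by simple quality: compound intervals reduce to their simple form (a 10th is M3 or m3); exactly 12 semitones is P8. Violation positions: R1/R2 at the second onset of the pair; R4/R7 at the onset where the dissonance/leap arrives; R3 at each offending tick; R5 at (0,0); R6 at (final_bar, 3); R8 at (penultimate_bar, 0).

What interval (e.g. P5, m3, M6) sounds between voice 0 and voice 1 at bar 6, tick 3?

voice 0=G2 voice 1=B2 -> M3

M3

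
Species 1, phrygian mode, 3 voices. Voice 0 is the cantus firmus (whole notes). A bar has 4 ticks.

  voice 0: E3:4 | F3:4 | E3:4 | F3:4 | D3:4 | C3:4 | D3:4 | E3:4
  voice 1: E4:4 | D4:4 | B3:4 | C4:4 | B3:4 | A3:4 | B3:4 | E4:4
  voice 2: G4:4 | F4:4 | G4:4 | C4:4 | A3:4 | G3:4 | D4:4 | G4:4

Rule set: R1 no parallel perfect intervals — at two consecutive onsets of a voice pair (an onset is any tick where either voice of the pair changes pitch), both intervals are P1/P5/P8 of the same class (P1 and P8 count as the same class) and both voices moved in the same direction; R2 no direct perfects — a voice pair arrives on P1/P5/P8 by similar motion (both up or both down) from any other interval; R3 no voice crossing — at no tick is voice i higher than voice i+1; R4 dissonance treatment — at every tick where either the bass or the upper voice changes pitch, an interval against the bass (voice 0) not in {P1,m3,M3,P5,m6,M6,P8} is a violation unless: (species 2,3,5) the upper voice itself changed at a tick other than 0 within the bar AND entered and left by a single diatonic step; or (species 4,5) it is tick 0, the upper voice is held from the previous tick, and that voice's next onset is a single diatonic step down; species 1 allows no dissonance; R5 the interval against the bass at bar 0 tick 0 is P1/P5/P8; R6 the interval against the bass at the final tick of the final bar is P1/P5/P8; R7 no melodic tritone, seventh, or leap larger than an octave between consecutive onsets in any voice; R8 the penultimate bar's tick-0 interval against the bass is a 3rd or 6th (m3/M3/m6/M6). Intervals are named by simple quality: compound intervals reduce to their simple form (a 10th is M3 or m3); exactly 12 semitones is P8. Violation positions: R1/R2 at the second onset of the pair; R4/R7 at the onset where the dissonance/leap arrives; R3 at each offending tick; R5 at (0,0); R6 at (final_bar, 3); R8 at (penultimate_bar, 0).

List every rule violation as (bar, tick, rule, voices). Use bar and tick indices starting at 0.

bar 0: v0=E3 v1=E4 v2=G4 downbeat m3
bar 1: v0=F3 v1=D4 v2=F4 downbeat P8
bar 2: v0=E3 v1=B3 v2=G4 downbeat m3
bar 3: v0=F3 v1=C4 v2=C4 downbeat P5
bar 4: v0=D3 v1=B3 v2=A3 downbeat P5
bar 5: v0=C3 v1=A3 v2=G3 downbeat P5
bar 6: v0=D3 v1=B3 v2=D4 downbeat P8
bar 7: v0=E3 v1=E4 v2=G4 downbeat m3
  -> R5 @ bar 0 tick 0 v(0, 2): opens on m3
  -> R2 @ bar 2 tick 0 v(0, 1): F3/D4 M6 -> E3/B3 P5 similar
  -> R1 @ bar 3 tick 0 v(0, 1): E3/B3 P5 -> F3/C4 P5 similar
  -> R1 @ bar 4 tick 0 v(0, 2): F3/C4 P5 -> D3/A3 P5 similar
  -> R3 @ bar 4 tick 0 v(1, 2): B3 above A3
  -> R3 @ bar 4 tick 1 v(1, 2): B3 above A3
  -> R3 @ bar 4 tick 2 v(1, 2): B3 above A3
  -> R3 @ bar 4 tick 3 v(1, 2): B3 above A3
  -> R1 @ bar 5 tick 0 v(0, 2): D3/A3 P5 -> C3/G3 P5 similar
  -> R3 @ bar 5 tick 0 v(1, 2): A3 above G3
  -> R3 @ bar 5 tick 1 v(1, 2): A3 above G3
  -> R3 @ bar 5 tick 2 v(1, 2): A3 above G3
  -> R3 @ bar 5 tick 3 v(1, 2): A3 above G3
  -> R2 @ bar 6 tick 0 v(0, 2): C3/G3 P5 -> D3/D4 P8 similar
  -> R8 @ bar 6 tick 0 v(0, 2): penult P8 not 3rd/6th
  -> R2 @ bar 7 tick 0 v(0, 1): D3/B3 M6 -> E3/E4 P8 similar
  -> R6 @ bar 7 tick 3 v(0, 2): closes on m3

(0, 0, R5, (0, 2))
(2, 0, R2, (0, 1))
(3, 0, R1, (0, 1))
(4, 0, R1, (0, 2))
(4, 0, R3, (1, 2))
(4, 1, R3, (1, 2))
(4, 2, R3, (1, 2))
(4, 3, R3, (1, 2))
(5, 0, R1, (0, 2))
(5, 0, R3, (1, 2))
(5, 1, R3, (1, 2))
(5, 2, R3, (1, 2))
(5, 3, R3, (1, 2))
(6, 0, R2, (0, 2))
(6, 0, R8, (0, 2))
(7, 0, R2, (0, 1))
(7, 3, R6, (0, 2))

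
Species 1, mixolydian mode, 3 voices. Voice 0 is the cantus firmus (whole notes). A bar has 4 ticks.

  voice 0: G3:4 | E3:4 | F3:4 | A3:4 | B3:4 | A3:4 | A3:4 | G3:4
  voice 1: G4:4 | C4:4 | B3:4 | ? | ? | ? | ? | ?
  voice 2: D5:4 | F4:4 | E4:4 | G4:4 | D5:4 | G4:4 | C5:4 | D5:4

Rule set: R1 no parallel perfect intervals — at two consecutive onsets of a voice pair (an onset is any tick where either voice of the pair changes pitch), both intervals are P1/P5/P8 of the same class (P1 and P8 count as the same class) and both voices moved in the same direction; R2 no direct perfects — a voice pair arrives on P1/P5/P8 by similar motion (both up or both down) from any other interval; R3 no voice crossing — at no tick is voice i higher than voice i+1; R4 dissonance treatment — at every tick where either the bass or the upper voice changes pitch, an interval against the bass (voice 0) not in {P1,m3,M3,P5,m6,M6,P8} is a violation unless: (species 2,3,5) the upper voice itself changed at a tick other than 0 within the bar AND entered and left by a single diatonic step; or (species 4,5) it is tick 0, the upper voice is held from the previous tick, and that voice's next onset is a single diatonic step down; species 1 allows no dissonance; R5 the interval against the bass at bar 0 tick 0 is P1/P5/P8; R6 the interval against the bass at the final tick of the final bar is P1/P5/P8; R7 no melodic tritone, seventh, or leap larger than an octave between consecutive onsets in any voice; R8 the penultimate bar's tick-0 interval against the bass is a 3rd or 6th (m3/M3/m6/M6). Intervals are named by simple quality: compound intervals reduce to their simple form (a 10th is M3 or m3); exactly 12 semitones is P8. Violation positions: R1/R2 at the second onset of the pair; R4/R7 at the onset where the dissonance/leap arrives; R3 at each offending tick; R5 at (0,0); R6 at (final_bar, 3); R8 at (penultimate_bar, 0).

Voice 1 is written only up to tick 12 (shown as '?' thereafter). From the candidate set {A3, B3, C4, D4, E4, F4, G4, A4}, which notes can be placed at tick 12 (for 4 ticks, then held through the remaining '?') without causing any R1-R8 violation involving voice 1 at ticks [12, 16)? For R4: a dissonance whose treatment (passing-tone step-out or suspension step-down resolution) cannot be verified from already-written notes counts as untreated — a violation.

A3: legal
B3: violates R4
C4: violates R2
D4: violates R4
E4: violates R2
F4: violates R7
G4: violates R2,R4
A4: violates R2,R3,R7

{A3}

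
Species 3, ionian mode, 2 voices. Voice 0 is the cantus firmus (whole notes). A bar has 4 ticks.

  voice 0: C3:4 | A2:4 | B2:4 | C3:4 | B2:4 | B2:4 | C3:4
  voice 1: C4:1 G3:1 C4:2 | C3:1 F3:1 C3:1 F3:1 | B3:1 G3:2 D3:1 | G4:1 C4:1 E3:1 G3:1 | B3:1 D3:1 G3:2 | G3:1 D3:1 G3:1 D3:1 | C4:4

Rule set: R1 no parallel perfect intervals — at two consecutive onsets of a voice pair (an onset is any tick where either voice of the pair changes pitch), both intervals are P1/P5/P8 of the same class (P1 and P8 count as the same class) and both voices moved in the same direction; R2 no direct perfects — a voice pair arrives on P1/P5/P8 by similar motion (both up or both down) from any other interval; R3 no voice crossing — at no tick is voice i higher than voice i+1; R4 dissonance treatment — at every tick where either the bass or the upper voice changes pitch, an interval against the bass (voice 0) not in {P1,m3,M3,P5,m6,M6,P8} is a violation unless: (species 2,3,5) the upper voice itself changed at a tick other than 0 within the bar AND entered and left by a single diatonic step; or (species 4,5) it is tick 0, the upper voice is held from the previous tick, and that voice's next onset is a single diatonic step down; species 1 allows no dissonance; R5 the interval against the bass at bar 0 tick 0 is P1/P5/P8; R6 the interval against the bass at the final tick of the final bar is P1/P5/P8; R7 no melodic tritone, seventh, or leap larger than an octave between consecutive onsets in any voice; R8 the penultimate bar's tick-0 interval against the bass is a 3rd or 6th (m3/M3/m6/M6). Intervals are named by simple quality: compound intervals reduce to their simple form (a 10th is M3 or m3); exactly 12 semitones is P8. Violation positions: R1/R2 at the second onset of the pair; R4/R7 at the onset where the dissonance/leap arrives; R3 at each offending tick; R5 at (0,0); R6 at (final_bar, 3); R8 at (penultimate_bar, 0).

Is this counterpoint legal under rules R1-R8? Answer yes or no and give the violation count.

bar 0: v0=C3 v1=C4 (P8)
bar 1: v0=A2 v1=C3 (m3)
bar 2: v0=B2 v1=B3 (P8)
bar 3: v0=C3 v1=G4 (P5)
bar 4: v0=B2 v1=B3 (P8)
bar 5: v0=B2 v1=G3 (m6)
bar 6: v0=C3 v1=C4 (P8)
  R2 @ bar2.0: A2/F3 m6 -> B2/B3 P8 similar
  R7 @ bar2.0: F3->B3 leap 6st
  R2 @ bar3.0: B2/D3 m3 -> C3/G4 P5 similar
  R7 @ bar3.0: D3->G4 leap 17st
  R2 @ bar6.0: B2/D3 m3 -> C3/C4 P8 similar
  R7 @ bar6.0: D3->C4 leap 10st

No (6 violations)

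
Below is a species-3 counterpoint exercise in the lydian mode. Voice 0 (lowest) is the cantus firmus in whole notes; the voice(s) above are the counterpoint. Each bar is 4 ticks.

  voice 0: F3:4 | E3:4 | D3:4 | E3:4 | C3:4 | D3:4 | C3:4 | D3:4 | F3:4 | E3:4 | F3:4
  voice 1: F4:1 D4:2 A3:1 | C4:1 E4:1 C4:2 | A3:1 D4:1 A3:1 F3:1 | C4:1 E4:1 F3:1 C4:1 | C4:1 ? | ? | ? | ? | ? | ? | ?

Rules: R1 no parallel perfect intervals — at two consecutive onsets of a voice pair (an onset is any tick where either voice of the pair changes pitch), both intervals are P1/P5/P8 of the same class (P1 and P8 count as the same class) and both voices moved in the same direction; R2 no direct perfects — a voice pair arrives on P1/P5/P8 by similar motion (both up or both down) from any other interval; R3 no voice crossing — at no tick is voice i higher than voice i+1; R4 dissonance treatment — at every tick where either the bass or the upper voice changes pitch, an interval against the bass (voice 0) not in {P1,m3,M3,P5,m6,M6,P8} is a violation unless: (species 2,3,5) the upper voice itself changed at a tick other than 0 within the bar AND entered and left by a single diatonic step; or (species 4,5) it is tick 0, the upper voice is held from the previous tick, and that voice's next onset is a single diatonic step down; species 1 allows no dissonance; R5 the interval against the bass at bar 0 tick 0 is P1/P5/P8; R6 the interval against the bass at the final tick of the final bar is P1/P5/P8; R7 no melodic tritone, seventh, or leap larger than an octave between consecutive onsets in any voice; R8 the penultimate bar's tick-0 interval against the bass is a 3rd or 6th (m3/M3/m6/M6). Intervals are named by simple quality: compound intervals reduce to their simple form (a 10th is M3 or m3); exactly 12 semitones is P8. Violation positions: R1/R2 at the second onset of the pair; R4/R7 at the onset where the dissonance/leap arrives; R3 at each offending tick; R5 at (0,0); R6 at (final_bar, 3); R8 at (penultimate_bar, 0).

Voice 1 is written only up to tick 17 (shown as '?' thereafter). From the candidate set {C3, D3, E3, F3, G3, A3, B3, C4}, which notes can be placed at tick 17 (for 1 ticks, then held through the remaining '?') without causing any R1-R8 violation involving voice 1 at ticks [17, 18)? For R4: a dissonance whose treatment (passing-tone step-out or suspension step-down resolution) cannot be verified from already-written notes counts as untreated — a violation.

{A3, C3, C4, E3, G3}

C3: legal
D3: violates R4,R7
E3: legal
F3: violates R4
G3: legal
A3: legal
B3: violates R4
C4: legal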